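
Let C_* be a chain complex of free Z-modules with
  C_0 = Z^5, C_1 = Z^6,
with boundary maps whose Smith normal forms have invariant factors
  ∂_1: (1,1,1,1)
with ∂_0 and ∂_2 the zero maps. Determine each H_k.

H_0 ≅ Z,  H_1 ≅ Z^2.

H_0: b_0 = 5 − 0 − 4 = 1; torsion from ∂_1 factors > 1: none. So H_0 ≅ Z.
H_1: b_1 = 6 − 4 − 0 = 2; torsion from ∂_2 factors > 1: none. So H_1 ≅ Z^2.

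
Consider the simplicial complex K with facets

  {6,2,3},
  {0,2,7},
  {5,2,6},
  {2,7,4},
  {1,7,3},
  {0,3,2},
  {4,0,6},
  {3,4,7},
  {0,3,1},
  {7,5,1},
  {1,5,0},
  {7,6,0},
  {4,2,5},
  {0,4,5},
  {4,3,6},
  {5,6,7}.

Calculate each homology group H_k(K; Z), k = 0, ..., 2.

H_0 = Z,  H_1 = Z^2,  H_2 = Z.

We work with the vertex ordering 0 < 1 < 2 < 3 < 4 < 5 < 6 < 7. The simplices of K, each written with vertices in increasing order, are:

  0-simplices (8): [0], [1], [2], [3], [4], [5], [6], [7]
  1-simplices (24): (24 of them)
  2-simplices (16): [0,1,3], [0,1,5], [0,2,3], [0,2,7], [0,4,5], [0,4,6], [0,6,7], [1,3,7], [1,5,7], [2,3,6], [2,4,5], [2,4,7], [2,5,6], [3,4,6], [3,4,7], [5,6,7]

so the chain groups are C_0 ≅ Z^8, C_1 ≅ Z^24, C_2 ≅ Z^16.

Boundary ∂_1: C_1 → C_0 sends each edge [p,q] (with p < q) to q − p. For instance
  ∂[0,1] = [1] − [0].
This gives a 8×24 integer matrix of rank 7; reducing to Smith normal form yields diagonal entries (1,1,1,1,1,1,1).

Boundary ∂_2: C_2 → C_1 maps a triangle to the signed sum of its edges. For instance
  ∂[0,2,7] = [2,7] − [0,7] + [0,2],
  ∂[3,4,7] = [4,7] − [3,7] + [3,4].
The resulting 24×16 matrix has rank 15, and its Smith normal form has invariant factors (1,1,1,1,1,1,1,1,1,1,1,1,1,1,1).

From H_k ≅ ker(∂_k) / im(∂_{k+1}) we obtain:

  H_0: rank C_0 − rank ∂_1 = 8 − 7 = 1, and the invariant factors of ∂_1 are all 1, so H_0 ≅ Z.
  H_1: rank ker ∂_1 − rank ∂_2 = (24 − 7) − 15 = 2, and the invariant factors of ∂_2 are all 1, so H_1 ≅ Z^2.
  H_2: rank ker ∂_2 − rank ∂_3 = (16 − 15) − 0 = 1, and there is no ∂_3, so H_2 ≅ Z.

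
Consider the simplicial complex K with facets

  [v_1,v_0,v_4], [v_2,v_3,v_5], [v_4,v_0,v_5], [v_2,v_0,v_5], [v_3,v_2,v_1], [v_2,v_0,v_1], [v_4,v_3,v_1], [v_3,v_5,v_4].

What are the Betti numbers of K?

K has 6 vertices, 12 edges, 8 triangles.
rank ∂_0 = 0, rank ∂_1 = 5 ⇒ b_0 = 6 − 0 − 5 = 1; all invariant factors of ∂_1 are 1 so no torsion. So H_0 ≅ Z.
rank ∂_1 = 5, rank ∂_2 = 7 ⇒ b_1 = 12 − 5 − 7 = 0; all invariant factors of ∂_2 are 1 so no torsion. So H_1 ≅ 0.
rank ∂_2 = 7, rank ∂_3 = 0 ⇒ b_2 = 8 − 7 − 0 = 1. So H_2 ≅ Z.

b_0 = 1, b_1 = 0, b_2 = 1.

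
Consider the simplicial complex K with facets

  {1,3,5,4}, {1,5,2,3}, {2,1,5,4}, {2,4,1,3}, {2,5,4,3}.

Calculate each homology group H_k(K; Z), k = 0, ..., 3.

Order the vertices as 1 < 2 < 3 < 4 < 5. Listing each simplex with vertices in this order, K has dimension 3 with simplices:

  0-simplices (5): [1], [2], [3], [4], [5]
  1-simplices (10): [1,2], [1,3], [1,4], [1,5], [2,3], [2,4], [2,5], [3,4], [3,5], [4,5]
  2-simplices (10): [1,2,3], [1,2,4], [1,2,5], [1,3,4], [1,3,5], [1,4,5], [2,3,4], [2,3,5], [2,4,5], [3,4,5]
  3-simplices (5): [1,2,3,4], [1,2,3,5], [1,2,4,5], [1,3,4,5], [2,3,4,5]

so the chain groups are C_0 ≅ Z^5, C_1 ≅ Z^10, C_2 ≅ Z^10, C_3 ≅ Z^5.

Boundary ∂_1: C_1 → C_0 sends each edge [p,q] (with p < q) to q − p. For instance
  ∂[2,4] = [4] − [2].
The resulting 5×10 matrix has rank 4, and its Smith normal form has invariant factors (1,1,1,1).

Boundary ∂_2: C_2 → C_1 acts by ∂[p,q,r] = [q,r] − [p,r] + [p,q]. For instance
  ∂[1,2,4] = [2,4] − [1,4] + [1,2],
  ∂[2,4,5] = [4,5] − [2,5] + [2,4].
This gives a 10×10 integer matrix of rank 6; reducing to Smith normal form yields diagonal entries (1,1,1,1,1,1).

Boundary ∂_3: C_3 → C_2 sends each 3-simplex σ to the alternating sum Σ_i (−1)^i (σ with its i-th vertex removed). For instance
  ∂[1,2,3,5] = [2,3,5] − [1,3,5] + [1,2,5] − [1,2,3],
  ∂[1,2,3,4] = [2,3,4] − [1,3,4] + [1,2,4] − [1,2,3].
As a 10×5 matrix over Z this has rank 4, with invariant factors (1,1,1,1).

Computing H_k = (kernel of ∂_k) / (image of ∂_{k+1}):

  H_0: rank C_0 − rank ∂_1 = 5 − 4 = 1, and the invariant factors of ∂_1 are all 1, so H_0 = Z.
  H_1: rank ker ∂_1 − rank ∂_2 = (10 − 4) − 6 = 0, and the invariant factors of ∂_2 are all 1, so H_1 = 0.
  H_2: rank ker ∂_2 − rank ∂_3 = (10 − 6) − 4 = 0, and the invariant factors of ∂_3 are all 1, so H_2 = 0.
  H_3: rank ker ∂_3 − rank ∂_4 = (5 − 4) − 0 = 1, and there is no ∂_4, so H_3 = Z.

(K is a triangulation of the 3-sphere S^3.)

H_0 ≅ Z,  H_1 = 0,  H_2 = 0,  H_3 ≅ Z.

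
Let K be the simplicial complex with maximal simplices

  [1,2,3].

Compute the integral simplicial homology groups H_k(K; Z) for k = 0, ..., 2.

H_0 ≅ Z,  H_1 = 0,  H_2 = 0.

Order the vertices as 1 < 2 < 3. Listing each simplex with vertices in this order, K has dimension 2 with simplices:

  0-simplices (3): [1], [2], [3]
  1-simplices (3): [1,2], [1,3], [2,3]
  2-simplices (1): [1,2,3]

giving chain groups C_0 ≅ Z^3, C_1 ≅ Z^3, C_2 ≅ Z^1.

The boundary map ∂_1: C_1 → C_0 sends each edge [p,q] (with p < q) to q − p. For instance
  ∂[1,2] = [2] − [1].
The resulting 3×3 matrix has rank 2, and its Smith normal form has invariant factors (1,1).

∂_2: C_2 → C_1 acts by ∂[p,q,r] = [q,r] − [p,r] + [p,q]. For instance
  ∂[1,2,3] = [2,3] − [1,3] + [1,2].
The 3×1 boundary matrix has rank 1 and Smith normal form diag(1).

Now H_k = ker ∂_k / im ∂_{k+1}, so:

  H_0: rank C_0 − rank ∂_1 = 3 − 2 = 1, and the invariant factors of ∂_1 are all 1, so H_0 = Z.
  H_1: rank ker ∂_1 − rank ∂_2 = (3 − 2) − 1 = 0, and the invariant factors of ∂_2 are all 1, so H_1 = 0.
  H_2: rank ker ∂_2 − rank ∂_3 = (1 − 1) − 0 = 0, and there is no ∂_3, so H_2 = 0.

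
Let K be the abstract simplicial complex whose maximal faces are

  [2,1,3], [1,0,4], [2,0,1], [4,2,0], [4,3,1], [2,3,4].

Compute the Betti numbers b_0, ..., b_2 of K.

b_0 = 1, b_1 = 0, b_2 = 1.

We work with the vertex ordering 0 < 1 < 2 < 3 < 4. The simplices of K, each written with vertices in increasing order, are:

  0-simplices (5): [0], [1], [2], [3], [4]
  1-simplices (9): [0,1], [0,2], [0,4], [1,2], [1,3], [1,4], [2,3], [2,4], [3,4]
  2-simplices (6): [0,1,2], [0,1,4], [0,2,4], [1,2,3], [1,3,4], [2,3,4]

giving chain groups C_0 ≅ Z^5, C_1 ≅ Z^9, C_2 ≅ Z^6.

The boundary map ∂_1: C_1 → C_0 maps an edge to its endpoints' difference, ∂[p,q] = q − p. For instance
  ∂[1,3] = [3] − [1].
The 5×9 boundary matrix has rank 4 and Smith normal form diag(1,1,1,1).

The boundary map ∂_2: C_2 → C_1 maps a triangle to the signed sum of its edges. For instance
  ∂[0,2,4] = [2,4] − [0,4] + [0,2],
  ∂[2,3,4] = [3,4] − [2,4] + [2,3].
This gives a 9×6 integer matrix of rank 5; reducing to Smith normal form yields diagonal entries (1,1,1,1,1).

Reading off H_k = ker ∂_k / im ∂_{k+1}:

  H_0: rank C_0 − rank ∂_1 = 5 − 4 = 1, and the invariant factors of ∂_1 are all 1, so H_0 = Z.
  H_1: rank ker ∂_1 − rank ∂_2 = (9 − 4) − 5 = 0, and the invariant factors of ∂_2 are all 1, so H_1 = 0.
  H_2: rank ker ∂_2 − rank ∂_3 = (6 − 5) − 0 = 1, and there is no ∂_3, so H_2 = Z.

Hence the Betti numbers are b_0 = 1, b_1 = 0, b_2 = 1.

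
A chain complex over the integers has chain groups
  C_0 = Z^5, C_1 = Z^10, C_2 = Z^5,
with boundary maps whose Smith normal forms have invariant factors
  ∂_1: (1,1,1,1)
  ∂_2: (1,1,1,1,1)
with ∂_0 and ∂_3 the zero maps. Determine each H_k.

H_0 ≅ Z,  H_1 ≅ Z,  H_2 = 0.

H_0: b_0 = 5 − 0 − 4 = 1; torsion from ∂_1 factors > 1: none. So H_0 ≅ Z.
H_1: b_1 = 10 − 4 − 5 = 1; torsion from ∂_2 factors > 1: none. So H_1 ≅ Z.
H_2: b_2 = 5 − 5 − 0 = 0; torsion from ∂_3 factors > 1: none. So H_2 ≅ 0.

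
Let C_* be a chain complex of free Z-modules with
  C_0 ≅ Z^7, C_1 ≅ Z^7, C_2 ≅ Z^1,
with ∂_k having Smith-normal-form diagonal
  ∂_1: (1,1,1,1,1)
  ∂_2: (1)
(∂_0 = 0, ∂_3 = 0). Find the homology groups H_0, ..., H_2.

H_0 ≅ Z^2,  H_1 ≅ Z,  H_2 = 0.

H_0: b_0 = 7 − 0 − 5 = 2; torsion from ∂_1 factors > 1: none. So H_0 ≅ Z^2.
H_1: b_1 = 7 − 5 − 1 = 1; torsion from ∂_2 factors > 1: none. So H_1 ≅ Z.
H_2: b_2 = 1 − 1 − 0 = 0; torsion from ∂_3 factors > 1: none. So H_2 ≅ 0.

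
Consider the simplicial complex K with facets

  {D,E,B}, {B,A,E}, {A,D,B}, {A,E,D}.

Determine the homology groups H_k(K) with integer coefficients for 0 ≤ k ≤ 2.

We work with the vertex ordering A < B < D < E. The simplices of K, each written with vertices in increasing order, are:

  0-simplices (4): A, B, D, E
  1-simplices (6): AB, AD, AE, BD, BE, DE
  2-simplices (4): ABD, ABE, ADE, BDE

so the chain groups are C_0 ≅ Z^4, C_1 ≅ Z^6, C_2 ≅ Z^4.

∂_1: C_1 → C_0 is given by ∂[p,q] = [q] − [p]. For instance
  ∂DE = E − D.
As a 4×6 matrix over Z this has rank 3, with invariant factors (1,1,1).

∂_2: C_2 → C_1 maps a triangle to the signed sum of its edges. For instance
  ∂ABD = BD − AD + AB,
  ∂BDE = DE − BE + BD.
As a 6×4 matrix over Z this has rank 3, with invariant factors (1,1,1).

From H_k ≅ ker(∂_k) / im(∂_{k+1}) we obtain:

  H_0: rank C_0 − rank ∂_1 = 4 − 3 = 1, and the invariant factors of ∂_1 are all 1, so H_0 ≅ Z.
  H_1: rank ker ∂_1 − rank ∂_2 = (6 − 3) − 3 = 0, and the invariant factors of ∂_2 are all 1, so H_1 ≅ 0.
  H_2: rank ker ∂_2 − rank ∂_3 = (4 − 3) − 0 = 1, and there is no ∂_3, so H_2 ≅ Z.

As a check, the Euler characteristic is 4 − 6 + 4 = 2, which agrees with 1 − 0 + 1 = 2.

H_0 = Z,  H_1 = 0,  H_2 = Z.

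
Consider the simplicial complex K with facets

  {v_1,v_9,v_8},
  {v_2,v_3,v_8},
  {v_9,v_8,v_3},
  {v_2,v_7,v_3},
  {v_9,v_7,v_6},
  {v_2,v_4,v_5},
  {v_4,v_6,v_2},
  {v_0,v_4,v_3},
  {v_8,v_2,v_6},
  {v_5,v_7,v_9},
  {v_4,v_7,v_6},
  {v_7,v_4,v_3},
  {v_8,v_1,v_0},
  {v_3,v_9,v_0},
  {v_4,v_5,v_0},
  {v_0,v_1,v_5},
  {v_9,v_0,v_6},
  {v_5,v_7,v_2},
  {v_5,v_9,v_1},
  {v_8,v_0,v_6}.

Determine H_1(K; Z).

H_1 ≅ Z ⊕ Z/2.

Fix the vertex order v_0 < v_1 < v_2 < v_3 < v_4 < v_5 < v_6 < v_7 < v_8 < v_9 and write every simplex with vertices in increasing order. Then dim K = 2 and the simplices of K are:

  0-simplices (10): [v_0], [v_1], [v_2], [v_3], [v_4], [v_5], [v_6], [v_7], [v_8], [v_9]
  1-simplices (30): (30 of them)
  2-simplices (20): (20 of them)

giving chain groups C_0 ≅ Z^10, C_1 ≅ Z^30, C_2 ≅ Z^20.

∂_1: C_1 → C_0 is given by ∂[p,q] = [q] − [p]. For instance
  ∂[v_0,v_9] = [v_9] − [v_0].
The resulting 10×30 matrix has rank 9, and its Smith normal form has invariant factors (1,1,1,1,1,1,1,1,1).

The boundary map ∂_2: C_2 → C_1 maps a triangle to the signed sum of its edges. For instance
  ∂[v_5,v_7,v_9] = [v_7,v_9] − [v_5,v_9] + [v_5,v_7],
  ∂[v_0,v_1,v_5] = [v_1,v_5] − [v_0,v_5] + [v_0,v_1].
As a 30×20 matrix over Z this has rank 20, with invariant factors (1,1,1,1,1,1,1,1,1,1,1,1,1,1,1,1,1,1,1,2).

From H_k ≅ ker(∂_k) / im(∂_{k+1}) we obtain:

  H_1: rank ker ∂_1 − rank ∂_2 = (30 − 9) − 20 = 1, and ∂_2 has invariant factor 2 > 1, so H_1 ≅ Z ⊕ Z/2.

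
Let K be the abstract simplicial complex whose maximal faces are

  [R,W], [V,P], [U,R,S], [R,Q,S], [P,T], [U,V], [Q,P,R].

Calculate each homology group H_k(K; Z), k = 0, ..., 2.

Order the vertices as P < Q < R < S < T < U < V < W. Listing each simplex with vertices in this order, K has dimension 2 with simplices:

  0-simplices (8): P, Q, R, S, T, U, V, W
  1-simplices (11): PQ, PR, PT, PV, QR, QS, RS, RU, RW, SU, UV
  2-simplices (3): PQR, QRS, RSU

giving chain groups C_0 ≅ Z^8, C_1 ≅ Z^11, C_2 ≅ Z^3.

∂_1: C_1 → C_0 is given by ∂[p,q] = [q] − [p]. For instance
  ∂RS = S − R.
As a 8×11 matrix over Z this has rank 7, with invariant factors (1,1,1,1,1,1,1).

The boundary map ∂_2: C_2 → C_1 maps a triangle to the signed sum of its edges. For instance
  ∂RSU = SU − RU + RS,
  ∂QRS = RS − QS + QR.
This gives a 11×3 integer matrix of rank 3; reducing to Smith normal form yields diagonal entries (1,1,1).

From H_k ≅ ker(∂_k) / im(∂_{k+1}) we obtain:

  H_0: rank C_0 − rank ∂_1 = 8 − 7 = 1, and the invariant factors of ∂_1 are all 1, so H_0 = Z.
  H_1: rank ker ∂_1 − rank ∂_2 = (11 − 7) − 3 = 1, and the invariant factors of ∂_2 are all 1, so H_1 = Z.
  H_2: rank ker ∂_2 − rank ∂_3 = (3 − 3) − 0 = 0, and there is no ∂_3, so H_2 = 0.

H_0 = Z,  H_1 = Z,  H_2 = 0.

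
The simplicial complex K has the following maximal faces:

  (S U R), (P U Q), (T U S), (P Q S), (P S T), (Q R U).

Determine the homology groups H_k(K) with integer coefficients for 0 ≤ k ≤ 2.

We work with the vertex ordering P < Q < R < S < T < U. The simplices of K, each written with vertices in increasing order, are:

  0-simplices (6): P, Q, R, S, T, U
  1-simplices (12): PQ, PS, PT, PU, QR, QS, QU, RS, RU, ST, SU, TU
  2-simplices (6): PQS, PQU, PST, QRU, RSU, STU

so the chain groups are C_0 ≅ Z^6, C_1 ≅ Z^12, C_2 ≅ Z^6.

The boundary map ∂_1: C_1 → C_0 sends each edge [p,q] (with p < q) to q − p. For instance
  ∂TU = U − T.
This gives a 6×12 integer matrix of rank 5; reducing to Smith normal form yields diagonal entries (1,1,1,1,1).

The boundary map ∂_2: C_2 → C_1 sends each 2-simplex [p,q,r] to [q,r] − [p,r] + [p,q]. For instance
  ∂PQU = QU − PU + PQ,
  ∂PQS = QS − PS + PQ.
As a 12×6 matrix over Z this has rank 6, with invariant factors (1,1,1,1,1,1).

From H_k ≅ ker(∂_k) / im(∂_{k+1}) we obtain:

  H_0: rank C_0 − rank ∂_1 = 6 − 5 = 1, and the invariant factors of ∂_1 are all 1, so H_0 = Z.
  H_1: rank ker ∂_1 − rank ∂_2 = (12 − 5) − 6 = 1, and the invariant factors of ∂_2 are all 1, so H_1 = Z.
  H_2: rank ker ∂_2 − rank ∂_3 = (6 − 6) − 0 = 0, and there is no ∂_3, so H_2 = 0.

As a check, the Euler characteristic is 6 − 12 + 6 = 0, which agrees with 1 − 1 + 0 = 0.
(K is a triangulation of the cylinder S^1 x I.)

H_0 = Z,  H_1 = Z,  H_2 = 0.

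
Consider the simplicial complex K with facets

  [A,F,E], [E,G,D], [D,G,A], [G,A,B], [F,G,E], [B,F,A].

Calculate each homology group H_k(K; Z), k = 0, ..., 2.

K has 6 vertices, 12 edges, 6 triangles.
rank ∂_0 = 0, rank ∂_1 = 5 ⇒ b_0 = 6 − 0 − 5 = 1; all invariant factors of ∂_1 are 1 so no torsion. So H_0 ≅ Z.
rank ∂_1 = 5, rank ∂_2 = 6 ⇒ b_1 = 12 − 5 − 6 = 1; all invariant factors of ∂_2 are 1 so no torsion. So H_1 ≅ Z.
rank ∂_2 = 6, rank ∂_3 = 0 ⇒ b_2 = 6 − 6 − 0 = 0. So H_2 ≅ 0.

H_0 ≅ Z,  H_1 ≅ Z,  H_2 = 0.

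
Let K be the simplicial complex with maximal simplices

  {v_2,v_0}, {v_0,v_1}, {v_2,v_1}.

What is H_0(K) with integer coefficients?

H_0 ≅ Z.

We work with the vertex ordering v_0 < v_1 < v_2. The simplices of K, each written with vertices in increasing order, are:

  0-simplices (3): [v_0], [v_1], [v_2]
  1-simplices (3): [v_0,v_1], [v_0,v_2], [v_1,v_2]

so the chain groups are C_0 ≅ Z^3, C_1 ≅ Z^3.

The boundary map ∂_1: C_1 → C_0 sends each edge [p,q] (with p < q) to q − p.
As a 3×3 matrix over Z this has rank 2, with invariant factors (1,1).

Now H_k = ker ∂_k / im ∂_{k+1}, so:

  H_0: rank C_0 − rank ∂_1 = 3 − 2 = 1, and the invariant factors of ∂_1 are all 1, so H_0 ≅ Z.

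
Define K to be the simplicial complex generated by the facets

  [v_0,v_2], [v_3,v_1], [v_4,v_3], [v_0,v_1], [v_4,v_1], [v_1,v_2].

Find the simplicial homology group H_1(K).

H_1 = Z^2.

Take the total order v_0 < v_1 < v_2 < v_3 < v_4 on the vertex set. Then K (dimension 1) consists of the simplices:

  0-simplices (5): [v_0], [v_1], [v_2], [v_3], [v_4]
  1-simplices (6): [v_0,v_1], [v_0,v_2], [v_1,v_2], [v_1,v_3], [v_1,v_4], [v_3,v_4]

Hence C_0 ≅ Z^5, C_1 ≅ Z^6.

∂_1: C_1 → C_0 maps an edge to its endpoints' difference, ∂[p,q] = q − p.
As a 5×6 matrix over Z this has rank 4, with invariant factors (1,1,1,1).

Reading off H_k = ker ∂_k / im ∂_{k+1}:

  H_1: rank ker ∂_1 − rank ∂_2 = (6 − 4) − 0 = 2, and there is no ∂_2, so H_1 = Z^2.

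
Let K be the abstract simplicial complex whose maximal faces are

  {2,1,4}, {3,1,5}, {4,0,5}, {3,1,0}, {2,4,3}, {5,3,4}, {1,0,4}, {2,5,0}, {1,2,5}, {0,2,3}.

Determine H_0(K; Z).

H_0 = Z.

Order the vertices as 0 < 1 < 2 < 3 < 4 < 5. Listing each simplex with vertices in this order, K has dimension 2 with simplices:

  0-simplices (6): [0], [1], [2], [3], [4], [5]
  1-simplices (15): [0,1], [0,2], [0,3], [0,4], [0,5], [1,2], [1,3], [1,4], [1,5], [2,3], [2,4], [2,5], [3,4], [3,5], [4,5]
  2-simplices (10): [0,1,3], [0,1,4], [0,2,3], [0,2,5], [0,4,5], [1,2,4], [1,2,5], [1,3,5], [2,3,4], [3,4,5]

giving chain groups C_0 ≅ Z^6, C_1 ≅ Z^15, C_2 ≅ Z^10.

Boundary ∂_1: C_1 → C_0 is given by ∂[p,q] = [q] − [p]. For instance
  ∂[2,4] = [4] − [2].
As a 6×15 matrix over Z this has rank 5, with invariant factors (1,1,1,1,1).

Boundary ∂_2: C_2 → C_1 maps a triangle to the signed sum of its edges. For instance
  ∂[1,3,5] = [3,5] − [1,5] + [1,3],
  ∂[3,4,5] = [4,5] − [3,5] + [3,4].
The resulting 15×10 matrix has rank 10, and its Smith normal form has invariant factors (1,1,1,1,1,1,1,1,1,2).

Now H_k = ker ∂_k / im ∂_{k+1}, so:

  H_0: rank C_0 − rank ∂_1 = 6 − 5 = 1, and the invariant factors of ∂_1 are all 1, so H_0 ≅ Z.

(K is a triangulation of the real projective plane RP^2.)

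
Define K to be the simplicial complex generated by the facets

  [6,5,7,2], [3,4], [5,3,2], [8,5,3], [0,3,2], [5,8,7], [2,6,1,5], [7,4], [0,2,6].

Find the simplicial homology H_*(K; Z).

Take the total order 0 < 1 < 2 < 3 < 4 < 5 < 6 < 7 < 8 on the vertex set. Then K (dimension 3) consists of the simplices:

  0-simplices (9): [0], [1], [2], [3], [4], [5], [6], [7], [8]
  1-simplices (19): [0,2], [0,3], [0,6], [1,2], [1,5], [1,6], [2,3], [2,5], [2,6], [2,7], [3,4], [3,5], [3,8], [4,7], [5,6], [5,7], [5,8], [6,7], [7,8]
  2-simplices (12): [0,2,3], [0,2,6], [1,2,5], [1,2,6], [1,5,6], [2,3,5], [2,5,6], [2,5,7], [2,6,7], [3,5,8], [5,6,7], [5,7,8]
  3-simplices (2): [1,2,5,6], [2,5,6,7]

Hence C_0 ≅ Z^9, C_1 ≅ Z^19, C_2 ≅ Z^12, C_3 ≅ Z^2.

Boundary ∂_1: C_1 → C_0 is given by ∂[p,q] = [q] − [p]. For instance
  ∂[2,7] = [7] − [2].
The 9×19 boundary matrix has rank 8 and Smith normal form diag(1,1,1,1,1,1,1,1).

Boundary ∂_2: C_2 → C_1 acts by ∂[p,q,r] = [q,r] − [p,r] + [p,q]. For instance
  ∂[1,2,6] = [2,6] − [1,6] + [1,2],
  ∂[2,6,7] = [6,7] − [2,7] + [2,6].
This gives a 19×12 integer matrix of rank 10; reducing to Smith normal form yields diagonal entries (1,1,1,1,1,1,1,1,1,1).

∂_3: C_3 → C_2 sends each 3-simplex σ to the alternating sum Σ_i (−1)^i (σ with its i-th vertex removed). For instance
  ∂[2,5,6,7] = [5,6,7] − [2,6,7] + [2,5,7] − [2,5,6],
  ∂[1,2,5,6] = [2,5,6] − [1,5,6] + [1,2,6] − [1,2,5].
The resulting 12×2 matrix has rank 2, and its Smith normal form has invariant factors (1,1).

Reading off H_k = ker ∂_k / im ∂_{k+1}:

  H_0: rank C_0 − rank ∂_1 = 9 − 8 = 1, and the invariant factors of ∂_1 are all 1, so H_0 ≅ Z.
  H_1: rank ker ∂_1 − rank ∂_2 = (19 − 8) − 10 = 1, and the invariant factors of ∂_2 are all 1, so H_1 ≅ Z.
  H_2: rank ker ∂_2 − rank ∂_3 = (12 − 10) − 2 = 0, and the invariant factors of ∂_3 are all 1, so H_2 ≅ 0.
  H_3: rank ker ∂_3 − rank ∂_4 = (2 − 2) − 0 = 0, and there is no ∂_4, so H_3 ≅ 0.

As a check, the Euler characteristic is 9 − 19 + 12 − 2 = 0, which agrees with 1 − 1 + 0 − 0 = 0.

H_0 = Z,  H_1 = Z,  H_2 = 0,  H_3 = 0.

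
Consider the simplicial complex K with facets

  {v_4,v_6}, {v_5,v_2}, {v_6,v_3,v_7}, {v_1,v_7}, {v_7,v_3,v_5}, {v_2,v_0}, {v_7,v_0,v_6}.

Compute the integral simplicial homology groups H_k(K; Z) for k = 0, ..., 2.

Order the vertices as v_0 < v_1 < v_2 < v_3 < v_4 < v_5 < v_6 < v_7. Listing each simplex with vertices in this order, K has dimension 2 with simplices:

  0-simplices (8): [v_0], [v_1], [v_2], [v_3], [v_4], [v_5], [v_6], [v_7]
  1-simplices (11): [v_0,v_2], [v_0,v_6], [v_0,v_7], [v_1,v_7], [v_2,v_5], [v_3,v_5], [v_3,v_6], [v_3,v_7], [v_4,v_6], [v_5,v_7], [v_6,v_7]
  2-simplices (3): [v_0,v_6,v_7], [v_3,v_5,v_7], [v_3,v_6,v_7]

so the chain groups are C_0 ≅ Z^8, C_1 ≅ Z^11, C_2 ≅ Z^3.

The boundary map ∂_1: C_1 → C_0 is given by ∂[p,q] = [q] − [p]. For instance
  ∂[v_3,v_5] = [v_5] − [v_3].
As a 8×11 matrix over Z this has rank 7, with invariant factors (1,1,1,1,1,1,1).

Boundary ∂_2: C_2 → C_1 maps a triangle to the signed sum of its edges. For instance
  ∂[v_3,v_5,v_7] = [v_5,v_7] − [v_3,v_7] + [v_3,v_5],
  ∂[v_0,v_6,v_7] = [v_6,v_7] − [v_0,v_7] + [v_0,v_6].
The 11×3 boundary matrix has rank 3 and Smith normal form diag(1,1,1).

Reading off H_k = ker ∂_k / im ∂_{k+1}:

  H_0: rank C_0 − rank ∂_1 = 8 − 7 = 1, and the invariant factors of ∂_1 are all 1, so H_0 ≅ Z.
  H_1: rank ker ∂_1 − rank ∂_2 = (11 − 7) − 3 = 1, and the invariant factors of ∂_2 are all 1, so H_1 ≅ Z.
  H_2: rank ker ∂_2 − rank ∂_3 = (3 − 3) − 0 = 0, and there is no ∂_3, so H_2 ≅ 0.

H_0 ≅ Z,  H_1 ≅ Z,  H_2 = 0.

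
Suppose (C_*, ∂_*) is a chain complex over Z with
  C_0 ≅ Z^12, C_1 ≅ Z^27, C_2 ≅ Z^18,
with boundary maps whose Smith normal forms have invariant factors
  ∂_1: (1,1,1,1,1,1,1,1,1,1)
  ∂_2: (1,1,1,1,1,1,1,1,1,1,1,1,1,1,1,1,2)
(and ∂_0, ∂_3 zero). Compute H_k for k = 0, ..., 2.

H_0 ≅ Z^2,  H_1 ≅ Z/2,  H_2 ≅ Z.

H_0: b_0 = 12 − 0 − 10 = 2; torsion from ∂_1 factors > 1: none. So H_0 ≅ Z^2.
H_1: b_1 = 27 − 10 − 17 = 0; torsion from ∂_2 factors > 1: [2]. So H_1 ≅ Z/2.
H_2: b_2 = 18 − 17 − 0 = 1; torsion from ∂_3 factors > 1: none. So H_2 ≅ Z.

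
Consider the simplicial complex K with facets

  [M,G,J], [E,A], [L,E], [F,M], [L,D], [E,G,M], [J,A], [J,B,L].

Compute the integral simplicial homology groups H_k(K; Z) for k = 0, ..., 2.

H_0 = Z,  H_1 = Z^2,  H_2 = 0.

We work with the vertex ordering A < B < D < E < F < G < J < L < M. The simplices of K, each written with vertices in increasing order, are:

  0-simplices (9): A, B, D, E, F, G, J, L, M
  1-simplices (13): AE, AJ, BJ, BL, DL, EG, EL, EM, FM, GJ, GM, JL, JM
  2-simplices (3): BJL, EGM, GJM

Hence C_0 ≅ Z^9, C_1 ≅ Z^13, C_2 ≅ Z^3.

∂_1: C_1 → C_0 is given by ∂[p,q] = [q] − [p].
The resulting 9×13 matrix has rank 8, and its Smith normal form has invariant factors (1,1,1,1,1,1,1,1).

Boundary ∂_2: C_2 → C_1 sends each 2-simplex [p,q,r] to [q,r] − [p,r] + [p,q]. For instance
  ∂GJM = JM − GM + GJ,
  ∂BJL = JL − BL + BJ.
As a 13×3 matrix over Z this has rank 3, with invariant factors (1,1,1).

Reading off H_k = ker ∂_k / im ∂_{k+1}:

  H_0: rank C_0 − rank ∂_1 = 9 − 8 = 1, and the invariant factors of ∂_1 are all 1, so H_0 ≅ Z.
  H_1: rank ker ∂_1 − rank ∂_2 = (13 − 8) − 3 = 2, and the invariant factors of ∂_2 are all 1, so H_1 ≅ Z^2.
  H_2: rank ker ∂_2 − rank ∂_3 = (3 − 3) − 0 = 0, and there is no ∂_3, so H_2 ≅ 0.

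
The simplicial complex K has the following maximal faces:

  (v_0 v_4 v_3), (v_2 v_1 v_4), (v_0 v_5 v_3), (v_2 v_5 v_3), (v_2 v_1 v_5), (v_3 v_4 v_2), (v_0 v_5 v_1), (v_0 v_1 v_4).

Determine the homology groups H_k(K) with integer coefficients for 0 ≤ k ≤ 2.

H_0 ≅ Z,  H_1 = 0,  H_2 ≅ Z.

K has 6 vertices, 12 edges, 8 triangles.
rank ∂_0 = 0, rank ∂_1 = 5 ⇒ b_0 = 6 − 0 − 5 = 1; all invariant factors of ∂_1 are 1 so no torsion. So H_0 = Z.
rank ∂_1 = 5, rank ∂_2 = 7 ⇒ b_1 = 12 − 5 − 7 = 0; all invariant factors of ∂_2 are 1 so no torsion. So H_1 = 0.
rank ∂_2 = 7, rank ∂_3 = 0 ⇒ b_2 = 8 − 7 − 0 = 1. So H_2 = Z.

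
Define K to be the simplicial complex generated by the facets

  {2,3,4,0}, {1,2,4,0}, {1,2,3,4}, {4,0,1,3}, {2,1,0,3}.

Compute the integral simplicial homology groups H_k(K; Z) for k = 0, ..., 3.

Order the vertices as 0 < 1 < 2 < 3 < 4. Listing each simplex with vertices in this order, K has dimension 3 with simplices:

  0-simplices (5): [0], [1], [2], [3], [4]
  1-simplices (10): [0,1], [0,2], [0,3], [0,4], [1,2], [1,3], [1,4], [2,3], [2,4], [3,4]
  2-simplices (10): [0,1,2], [0,1,3], [0,1,4], [0,2,3], [0,2,4], [0,3,4], [1,2,3], [1,2,4], [1,3,4], [2,3,4]
  3-simplices (5): [0,1,2,3], [0,1,2,4], [0,1,3,4], [0,2,3,4], [1,2,3,4]

giving chain groups C_0 ≅ Z^5, C_1 ≅ Z^10, C_2 ≅ Z^10, C_3 ≅ Z^5.

Boundary ∂_1: C_1 → C_0 sends each edge [p,q] (with p < q) to q − p. For instance
  ∂[0,1] = [1] − [0].
The resulting 5×10 matrix has rank 4, and its Smith normal form has invariant factors (1,1,1,1).

∂_2: C_2 → C_1 acts by ∂[p,q,r] = [q,r] − [p,r] + [p,q]. For instance
  ∂[0,1,4] = [1,4] − [0,4] + [0,1],
  ∂[1,2,3] = [2,3] − [1,3] + [1,2].
This gives a 10×10 integer matrix of rank 6; reducing to Smith normal form yields diagonal entries (1,1,1,1,1,1).

Boundary ∂_3: C_3 → C_2 sends each 3-simplex σ to the alternating sum Σ_i (−1)^i (σ with its i-th vertex removed). For instance
  ∂[0,1,2,4] = [1,2,4] − [0,2,4] + [0,1,4] − [0,1,2],
  ∂[0,2,3,4] = [2,3,4] − [0,3,4] + [0,2,4] − [0,2,3].
This gives a 10×5 integer matrix of rank 4; reducing to Smith normal form yields diagonal entries (1,1,1,1).

Computing H_k = (kernel of ∂_k) / (image of ∂_{k+1}):

  H_0: rank C_0 − rank ∂_1 = 5 − 4 = 1, and the invariant factors of ∂_1 are all 1, so H_0 ≅ Z.
  H_1: rank ker ∂_1 − rank ∂_2 = (10 − 4) − 6 = 0, and the invariant factors of ∂_2 are all 1, so H_1 ≅ 0.
  H_2: rank ker ∂_2 − rank ∂_3 = (10 − 6) − 4 = 0, and the invariant factors of ∂_3 are all 1, so H_2 ≅ 0.
  H_3: rank ker ∂_3 − rank ∂_4 = (5 − 4) − 0 = 1, and there is no ∂_4, so H_3 ≅ Z.

As a check, the Euler characteristic is 5 − 10 + 10 − 5 = 0, which agrees with 1 − 0 + 0 − 1 = 0.

H_0 = Z,  H_1 = 0,  H_2 = 0,  H_3 = Z.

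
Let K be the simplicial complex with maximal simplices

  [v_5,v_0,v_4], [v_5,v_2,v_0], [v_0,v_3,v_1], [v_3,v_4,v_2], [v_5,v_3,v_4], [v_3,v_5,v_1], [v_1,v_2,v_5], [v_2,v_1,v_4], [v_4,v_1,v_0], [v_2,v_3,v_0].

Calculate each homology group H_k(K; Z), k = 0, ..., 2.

H_0 = Z,  H_1 = Z_2,  H_2 = 0.

Order the vertices as v_0 < v_1 < v_2 < v_3 < v_4 < v_5. Listing each simplex with vertices in this order, K has dimension 2 with simplices:

  0-simplices (6): [v_0], [v_1], [v_2], [v_3], [v_4], [v_5]
  1-simplices (15): (15 of them)
  2-simplices (10): [v_0,v_1,v_3], [v_0,v_1,v_4], [v_0,v_2,v_3], [v_0,v_2,v_5], [v_0,v_4,v_5], [v_1,v_2,v_4], [v_1,v_2,v_5], [v_1,v_3,v_5], [v_2,v_3,v_4], [v_3,v_4,v_5]

giving chain groups C_0 ≅ Z^6, C_1 ≅ Z^15, C_2 ≅ Z^10.

The boundary map ∂_1: C_1 → C_0 maps an edge to its endpoints' difference, ∂[p,q] = q − p. For instance
  ∂[v_0,v_5] = [v_5] − [v_0].
The resulting 6×15 matrix has rank 5, and its Smith normal form has invariant factors (1,1,1,1,1).

The boundary map ∂_2: C_2 → C_1 acts by ∂[p,q,r] = [q,r] − [p,r] + [p,q]. For instance
  ∂[v_3,v_4,v_5] = [v_4,v_5] − [v_3,v_5] + [v_3,v_4],
  ∂[v_0,v_2,v_3] = [v_2,v_3] − [v_0,v_3] + [v_0,v_2].
As a 15×10 matrix over Z this has rank 10, with invariant factors (1,1,1,1,1,1,1,1,1,2).

Reading off H_k = ker ∂_k / im ∂_{k+1}:

  H_0: rank C_0 − rank ∂_1 = 6 − 5 = 1, and the invariant factors of ∂_1 are all 1, so H_0 ≅ Z.
  H_1: rank ker ∂_1 − rank ∂_2 = (15 − 5) − 10 = 0, and ∂_2 has invariant factor 2 > 1, so H_1 ≅ Z_2.
  H_2: rank ker ∂_2 − rank ∂_3 = (10 − 10) − 0 = 0, and there is no ∂_3, so H_2 ≅ 0.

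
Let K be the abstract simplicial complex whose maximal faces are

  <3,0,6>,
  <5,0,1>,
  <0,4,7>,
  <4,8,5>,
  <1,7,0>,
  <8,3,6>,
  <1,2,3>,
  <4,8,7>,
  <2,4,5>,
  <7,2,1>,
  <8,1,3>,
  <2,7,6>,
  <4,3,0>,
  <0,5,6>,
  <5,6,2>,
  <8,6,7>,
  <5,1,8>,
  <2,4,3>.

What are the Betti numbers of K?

b_0 = 1, b_1 = 2, b_2 = 1.

Take the total order 0 < 1 < 2 < 3 < 4 < 5 < 6 < 7 < 8 on the vertex set. Then K (dimension 2) consists of the simplices:

  0-simplices (9): [0], [1], [2], [3], [4], [5], [6], [7], [8]
  1-simplices (27): (27 of them)
  2-simplices (18): [0,1,5], [0,1,7], [0,3,4], [0,3,6], [0,4,7], [0,5,6], [1,2,3], [1,2,7], [1,3,8], [1,5,8], [2,3,4], [2,4,5], [2,5,6], [2,6,7], [3,6,8], [4,5,8], [4,7,8], [6,7,8]

Hence C_0 ≅ Z^9, C_1 ≅ Z^27, C_2 ≅ Z^18.

The boundary map ∂_1: C_1 → C_0 is given by ∂[p,q] = [q] − [p]. For instance
  ∂[4,5] = [5] − [4].
This gives a 9×27 integer matrix of rank 8; reducing to Smith normal form yields diagonal entries (1,1,1,1,1,1,1,1).

The boundary map ∂_2: C_2 → C_1 maps a triangle to the signed sum of its edges. For instance
  ∂[0,3,4] = [3,4] − [0,4] + [0,3],
  ∂[6,7,8] = [7,8] − [6,8] + [6,7].
The 27×18 boundary matrix has rank 17 and Smith normal form diag(1,1,1,1,1,1,1,1,1,1,1,1,1,1,1,1,1).

Computing H_k = (kernel of ∂_k) / (image of ∂_{k+1}):

  H_0: rank C_0 − rank ∂_1 = 9 − 8 = 1, and the invariant factors of ∂_1 are all 1, so H_0 = Z.
  H_1: rank ker ∂_1 − rank ∂_2 = (27 − 8) − 17 = 2, and the invariant factors of ∂_2 are all 1, so H_1 = Z^2.
  H_2: rank ker ∂_2 − rank ∂_3 = (18 − 17) − 0 = 1, and there is no ∂_3, so H_2 = Z.

Hence the Betti numbers are b_0 = 1, b_1 = 2, b_2 = 1.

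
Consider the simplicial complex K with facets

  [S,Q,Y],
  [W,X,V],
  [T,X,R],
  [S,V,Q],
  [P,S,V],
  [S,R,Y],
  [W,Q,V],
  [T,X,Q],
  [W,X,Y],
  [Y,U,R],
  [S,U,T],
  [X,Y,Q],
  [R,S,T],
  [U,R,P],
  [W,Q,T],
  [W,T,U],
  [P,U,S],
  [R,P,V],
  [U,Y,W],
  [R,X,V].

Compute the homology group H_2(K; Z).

We work with the vertex ordering P < Q < R < S < T < U < V < W < X < Y. The simplices of K, each written with vertices in increasing order, are:

  0-simplices (10): P, Q, R, S, T, U, V, W, X, Y
  1-simplices (30): PR, PS, PU, PV, QS, QT, QV, QW, QX, QY, RS, RT, RU, RV, RX, RY, ST, SU, SV, SY, TU, TW, TX, UW, UY, VW, VX, WX, WY, XY
  2-simplices (20): PRU, PRV, PSU, PSV, QSV, QSY, QTW, QTX, QVW, QXY, RST, RSY, RTX, RUY, RVX, STU, TUW, UWY, VWX, WXY

giving chain groups C_0 ≅ Z^10, C_1 ≅ Z^30, C_2 ≅ Z^20.

∂_1: C_1 → C_0 is given by ∂[p,q] = [q] − [p]. For instance
  ∂ST = T − S.
The 10×30 boundary matrix has rank 9 and Smith normal form diag(1,1,1,1,1,1,1,1,1).

∂_2: C_2 → C_1 maps a triangle to the signed sum of its edges. For instance
  ∂RTX = TX − RX + RT,
  ∂QSV = SV − QV + QS.
The 30×20 boundary matrix has rank 20 and Smith normal form diag(1,1,1,1,1,1,1,1,1,1,1,1,1,1,1,1,1,1,1,2).

Reading off H_k = ker ∂_k / im ∂_{k+1}:

  H_2: rank ker ∂_2 − rank ∂_3 = (20 − 20) − 0 = 0, and there is no ∂_3, so H_2 ≅ 0.

H_2 = 0.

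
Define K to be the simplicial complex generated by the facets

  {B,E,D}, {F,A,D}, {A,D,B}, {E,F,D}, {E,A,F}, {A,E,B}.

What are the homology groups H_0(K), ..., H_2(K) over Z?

Order the vertices as A < B < D < E < F. Listing each simplex with vertices in this order, K has dimension 2 with simplices:

  0-simplices (5): A, B, D, E, F
  1-simplices (9): AB, AD, AE, AF, BD, BE, DE, DF, EF
  2-simplices (6): ABD, ABE, ADF, AEF, BDE, DEF

so the chain groups are C_0 ≅ Z^5, C_1 ≅ Z^9, C_2 ≅ Z^6.

The boundary map ∂_1: C_1 → C_0 sends each edge [p,q] (with p < q) to q − p.
As a 5×9 matrix over Z this has rank 4, with invariant factors (1,1,1,1).

∂_2: C_2 → C_1 acts by ∂[p,q,r] = [q,r] − [p,r] + [p,q]. For instance
  ∂ABD = BD − AD + AB,
  ∂AEF = EF − AF + AE.
The resulting 9×6 matrix has rank 5, and its Smith normal form has invariant factors (1,1,1,1,1).

From H_k ≅ ker(∂_k) / im(∂_{k+1}) we obtain:

  H_0: rank C_0 − rank ∂_1 = 5 − 4 = 1, and the invariant factors of ∂_1 are all 1, so H_0 = Z.
  H_1: rank ker ∂_1 − rank ∂_2 = (9 − 4) − 5 = 0, and the invariant factors of ∂_2 are all 1, so H_1 = 0.
  H_2: rank ker ∂_2 − rank ∂_3 = (6 − 5) − 0 = 1, and there is no ∂_3, so H_2 = Z.

H_0 = Z,  H_1 = 0,  H_2 = Z.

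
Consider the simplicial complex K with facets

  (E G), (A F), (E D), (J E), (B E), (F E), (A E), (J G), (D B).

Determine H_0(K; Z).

Take the total order A < B < D < E < F < G < J on the vertex set. Then K (dimension 1) consists of the simplices:

  0-simplices (7): A, B, D, E, F, G, J
  1-simplices (9): AE, AF, BD, BE, DE, EF, EG, EJ, GJ

so the chain groups are C_0 ≅ Z^7, C_1 ≅ Z^9.

Boundary ∂_1: C_1 → C_0 sends each edge [p,q] (with p < q) to q − p. For instance
  ∂AE = E − A.
This gives a 7×9 integer matrix of rank 6; reducing to Smith normal form yields diagonal entries (1,1,1,1,1,1).

From H_k ≅ ker(∂_k) / im(∂_{k+1}) we obtain:

  H_0: rank C_0 − rank ∂_1 = 7 − 6 = 1, and the invariant factors of ∂_1 are all 1, so H_0 ≅ Z.

H_0 ≅ Z.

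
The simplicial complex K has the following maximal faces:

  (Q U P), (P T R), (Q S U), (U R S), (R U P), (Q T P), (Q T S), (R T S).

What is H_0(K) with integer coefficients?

Fix the vertex order P < Q < R < S < T < U and write every simplex with vertices in increasing order. Then dim K = 2 and the simplices of K are:

  0-simplices (6): P, Q, R, S, T, U
  1-simplices (12): PQ, PR, PT, PU, QS, QT, QU, RS, RT, RU, ST, SU
  2-simplices (8): PQT, PQU, PRT, PRU, QST, QSU, RST, RSU

Hence C_0 ≅ Z^6, C_1 ≅ Z^12, C_2 ≅ Z^8.

The boundary map ∂_1: C_1 → C_0 sends each edge [p,q] (with p < q) to q − p. For instance
  ∂RU = U − R.
This gives a 6×12 integer matrix of rank 5; reducing to Smith normal form yields diagonal entries (1,1,1,1,1).

Boundary ∂_2: C_2 → C_1 acts by ∂[p,q,r] = [q,r] − [p,r] + [p,q]. For instance
  ∂PQT = QT − PT + PQ,
  ∂QSU = SU − QU + QS.
The resulting 12×8 matrix has rank 7, and its Smith normal form has invariant factors (1,1,1,1,1,1,1).

Reading off H_k = ker ∂_k / im ∂_{k+1}:

  H_0: rank C_0 − rank ∂_1 = 6 − 5 = 1, and the invariant factors of ∂_1 are all 1, so H_0 ≅ Z.

H_0 ≅ Z.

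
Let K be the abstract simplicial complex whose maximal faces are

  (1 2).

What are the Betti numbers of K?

b_0 = 1, b_1 = 0.

Order the vertices as 1 < 2. Listing each simplex with vertices in this order, K has dimension 1 with simplices:

  0-simplices (2): [1], [2]
  1-simplices (1): [1,2]

Hence C_0 ≅ Z^2, C_1 ≅ Z^1.

∂_1: C_1 → C_0 sends each edge [p,q] (with p < q) to q − p. For instance
  ∂[1,2] = [2] − [1].
As a 2×1 matrix over Z this has rank 1, with invariant factors (1).

Computing H_k = (kernel of ∂_k) / (image of ∂_{k+1}):

  H_0: rank C_0 − rank ∂_1 = 2 − 1 = 1, and the invariant factors of ∂_1 are all 1, so H_0 = Z.
  H_1: rank ker ∂_1 − rank ∂_2 = (1 − 1) − 0 = 0, and there is no ∂_2, so H_1 = 0.

Hence the Betti numbers are b_0 = 1, b_1 = 0.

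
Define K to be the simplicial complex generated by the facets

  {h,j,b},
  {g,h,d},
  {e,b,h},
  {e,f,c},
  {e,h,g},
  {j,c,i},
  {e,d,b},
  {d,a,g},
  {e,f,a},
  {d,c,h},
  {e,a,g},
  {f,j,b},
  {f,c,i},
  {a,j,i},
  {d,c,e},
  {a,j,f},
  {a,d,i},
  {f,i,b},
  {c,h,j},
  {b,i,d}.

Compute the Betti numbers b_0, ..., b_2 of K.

b_0 = 1, b_1 = 1, b_2 = 0.

Fix the vertex order a < b < c < d < e < f < g < h < i < j and write every simplex with vertices in increasing order. Then dim K = 2 and the simplices of K are:

  0-simplices (10): a, b, c, d, e, f, g, h, i, j
  1-simplices (30): ad, ae, af, ag, ai, aj, bd, be, bf, bh, bi, bj, cd, ce, cf, ch, ci, cj, de, dg, dh, di, ef, eg, eh, fi, fj, gh, hj, ij
  2-simplices (20): adg, adi, aef, aeg, afj, aij, bde, bdi, beh, bfi, bfj, bhj, cde, cdh, cef, cfi, chj, cij, dgh, egh

giving chain groups C_0 ≅ Z^10, C_1 ≅ Z^30, C_2 ≅ Z^20.

The boundary map ∂_1: C_1 → C_0 is given by ∂[p,q] = [q] − [p]. For instance
  ∂ij = j − i.
The resulting 10×30 matrix has rank 9, and its Smith normal form has invariant factors (1,1,1,1,1,1,1,1,1).

The boundary map ∂_2: C_2 → C_1 acts by ∂[p,q,r] = [q,r] − [p,r] + [p,q]. For instance
  ∂adi = di − ai + ad,
  ∂cdh = dh − ch + cd.
As a 30×20 matrix over Z this has rank 20, with invariant factors (1,1,1,1,1,1,1,1,1,1,1,1,1,1,1,1,1,1,1,2).

Now H_k = ker ∂_k / im ∂_{k+1}, so:

  H_0: rank C_0 − rank ∂_1 = 10 − 9 = 1, and the invariant factors of ∂_1 are all 1, so H_0 = Z.
  H_1: rank ker ∂_1 − rank ∂_2 = (30 − 9) − 20 = 1, and ∂_2 has invariant factor 2 > 1, so H_1 = Z ⊕ Z/2Z.
  H_2: rank ker ∂_2 − rank ∂_3 = (20 − 20) − 0 = 0, and there is no ∂_3, so H_2 = 0.

(K is a triangulation of the Klein bottle.)

Hence the Betti numbers are b_0 = 1, b_1 = 1, b_2 = 0.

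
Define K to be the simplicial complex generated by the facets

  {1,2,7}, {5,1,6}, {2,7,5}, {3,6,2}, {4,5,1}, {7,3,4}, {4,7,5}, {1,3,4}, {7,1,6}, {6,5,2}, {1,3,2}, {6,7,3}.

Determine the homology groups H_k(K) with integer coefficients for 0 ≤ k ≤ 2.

Fix the vertex order 1 < 2 < 3 < 4 < 5 < 6 < 7 and write every simplex with vertices in increasing order. Then dim K = 2 and the simplices of K are:

  0-simplices (7): [1], [2], [3], [4], [5], [6], [7]
  1-simplices (18): [1,2], [1,3], [1,4], [1,5], [1,6], [1,7], [2,3], [2,5], [2,6], [2,7], [3,4], [3,6], [3,7], [4,5], [4,7], [5,6], [5,7], [6,7]
  2-simplices (12): [1,2,3], [1,2,7], [1,3,4], [1,4,5], [1,5,6], [1,6,7], [2,3,6], [2,5,6], [2,5,7], [3,4,7], [3,6,7], [4,5,7]

so the chain groups are C_0 ≅ Z^7, C_1 ≅ Z^18, C_2 ≅ Z^12.

Boundary ∂_1: C_1 → C_0 maps an edge to its endpoints' difference, ∂[p,q] = q − p. For instance
  ∂[2,7] = [7] − [2].
The 7×18 boundary matrix has rank 6 and Smith normal form diag(1,1,1,1,1,1).

∂_2: C_2 → C_1 maps a triangle to the signed sum of its edges. For instance
  ∂[1,5,6] = [5,6] − [1,6] + [1,5],
  ∂[1,3,4] = [3,4] − [1,4] + [1,3].
As a 18×12 matrix over Z this has rank 12, with invariant factors (1,1,1,1,1,1,1,1,1,1,1,2).

Reading off H_k = ker ∂_k / im ∂_{k+1}:

  H_0: rank C_0 − rank ∂_1 = 7 − 6 = 1, and the invariant factors of ∂_1 are all 1, so H_0 ≅ Z.
  H_1: rank ker ∂_1 − rank ∂_2 = (18 − 6) − 12 = 0, and ∂_2 has invariant factor 2 > 1, so H_1 ≅ Z/2.
  H_2: rank ker ∂_2 − rank ∂_3 = (12 − 12) − 0 = 0, and there is no ∂_3, so H_2 ≅ 0.

As a check, the Euler characteristic is 7 − 18 + 12 = 1, which agrees with 1 − 0 + 0 = 1.

H_0 ≅ Z,  H_1 ≅ Z/2,  H_2 = 0.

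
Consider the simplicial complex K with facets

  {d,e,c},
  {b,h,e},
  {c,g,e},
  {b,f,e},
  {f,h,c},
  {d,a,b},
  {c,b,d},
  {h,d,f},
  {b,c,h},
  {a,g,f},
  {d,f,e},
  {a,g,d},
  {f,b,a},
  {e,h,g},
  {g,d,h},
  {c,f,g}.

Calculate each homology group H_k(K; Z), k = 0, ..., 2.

H_0 = Z,  H_1 = Z^2,  H_2 = Z.

Order the vertices as a < b < c < d < e < f < g < h. Listing each simplex with vertices in this order, K has dimension 2 with simplices:

  0-simplices (8): a, b, c, d, e, f, g, h
  1-simplices (24): ab, ad, af, ag, bc, bd, be, bf, bh, cd, ce, cf, cg, ch, de, df, dg, dh, ef, eg, eh, fg, fh, gh
  2-simplices (16): abd, abf, adg, afg, bcd, bch, bef, beh, cde, ceg, cfg, cfh, def, dfh, dgh, egh

so the chain groups are C_0 ≅ Z^8, C_1 ≅ Z^24, C_2 ≅ Z^16.

The boundary map ∂_1: C_1 → C_0 sends each edge [p,q] (with p < q) to q − p.
The resulting 8×24 matrix has rank 7, and its Smith normal form has invariant factors (1,1,1,1,1,1,1).

The boundary map ∂_2: C_2 → C_1 sends each 2-simplex [p,q,r] to [q,r] − [p,r] + [p,q]. For instance
  ∂bef = ef − bf + be,
  ∂cfg = fg − cg + cf.
As a 24×16 matrix over Z this has rank 15, with invariant factors (1,1,1,1,1,1,1,1,1,1,1,1,1,1,1).

Reading off H_k = ker ∂_k / im ∂_{k+1}:

  H_0: rank C_0 − rank ∂_1 = 8 − 7 = 1, and the invariant factors of ∂_1 are all 1, so H_0 ≅ Z.
  H_1: rank ker ∂_1 − rank ∂_2 = (24 − 7) − 15 = 2, and the invariant factors of ∂_2 are all 1, so H_1 ≅ Z^2.
  H_2: rank ker ∂_2 − rank ∂_3 = (16 − 15) − 0 = 1, and there is no ∂_3, so H_2 ≅ Z.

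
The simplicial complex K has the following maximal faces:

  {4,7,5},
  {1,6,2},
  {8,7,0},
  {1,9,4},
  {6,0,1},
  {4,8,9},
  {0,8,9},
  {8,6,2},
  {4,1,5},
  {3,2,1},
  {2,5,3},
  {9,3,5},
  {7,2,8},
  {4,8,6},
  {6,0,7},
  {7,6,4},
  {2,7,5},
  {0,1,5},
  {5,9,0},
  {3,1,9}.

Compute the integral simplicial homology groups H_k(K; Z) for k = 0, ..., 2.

Fix the vertex order 0 < 1 < 2 < 3 < 4 < 5 < 6 < 7 < 8 < 9 and write every simplex with vertices in increasing order. Then dim K = 2 and the simplices of K are:

  0-simplices (10): [0], [1], [2], [3], [4], [5], [6], [7], [8], [9]
  1-simplices (30): (30 of them)
  2-simplices (20): (20 of them)

giving chain groups C_0 ≅ Z^10, C_1 ≅ Z^30, C_2 ≅ Z^20.

Boundary ∂_1: C_1 → C_0 sends each edge [p,q] (with p < q) to q − p. For instance
  ∂[1,6] = [6] − [1].
As a 10×30 matrix over Z this has rank 9, with invariant factors (1,1,1,1,1,1,1,1,1).

∂_2: C_2 → C_1 sends each 2-simplex [p,q,r] to [q,r] − [p,r] + [p,q]. For instance
  ∂[0,7,8] = [7,8] − [0,8] + [0,7],
  ∂[1,3,9] = [3,9] − [1,9] + [1,3].
The 30×20 boundary matrix has rank 20 and Smith normal form diag(1,1,1,1,1,1,1,1,1,1,1,1,1,1,1,1,1,1,1,2).

Reading off H_k = ker ∂_k / im ∂_{k+1}:

  H_0: rank C_0 − rank ∂_1 = 10 − 9 = 1, and the invariant factors of ∂_1 are all 1, so H_0 = Z.
  H_1: rank ker ∂_1 − rank ∂_2 = (30 − 9) − 20 = 1, and ∂_2 has invariant factor 2 > 1, so H_1 = Z ⊕ Z/2.
  H_2: rank ker ∂_2 − rank ∂_3 = (20 − 20) − 0 = 0, and there is no ∂_3, so H_2 = 0.

H_0 ≅ Z,  H_1 ≅ Z ⊕ Z/2,  H_2 = 0.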